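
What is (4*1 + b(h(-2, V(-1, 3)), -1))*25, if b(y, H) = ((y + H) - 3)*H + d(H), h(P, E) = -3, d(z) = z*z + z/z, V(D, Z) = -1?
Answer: 325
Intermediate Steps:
d(z) = 1 + z² (d(z) = z² + 1 = 1 + z²)
b(y, H) = 1 + H² + H*(-3 + H + y) (b(y, H) = ((y + H) - 3)*H + (1 + H²) = ((H + y) - 3)*H + (1 + H²) = (-3 + H + y)*H + (1 + H²) = H*(-3 + H + y) + (1 + H²) = 1 + H² + H*(-3 + H + y))
(4*1 + b(h(-2, V(-1, 3)), -1))*25 = (4*1 + (1 - 3*(-1) + 2*(-1)² - 1*(-3)))*25 = (4 + (1 + 3 + 2*1 + 3))*25 = (4 + (1 + 3 + 2 + 3))*25 = (4 + 9)*25 = 13*25 = 325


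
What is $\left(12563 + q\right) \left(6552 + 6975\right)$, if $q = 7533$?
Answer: $271838592$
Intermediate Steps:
$\left(12563 + q\right) \left(6552 + 6975\right) = \left(12563 + 7533\right) \left(6552 + 6975\right) = 20096 \cdot 13527 = 271838592$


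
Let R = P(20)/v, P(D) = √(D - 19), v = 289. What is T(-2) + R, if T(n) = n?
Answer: -577/289 ≈ -1.9965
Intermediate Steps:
P(D) = √(-19 + D)
R = 1/289 (R = √(-19 + 20)/289 = √1*(1/289) = 1*(1/289) = 1/289 ≈ 0.0034602)
T(-2) + R = -2 + 1/289 = -577/289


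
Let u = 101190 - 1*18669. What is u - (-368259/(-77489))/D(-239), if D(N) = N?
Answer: 1528278643050/18519871 ≈ 82521.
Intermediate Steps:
u = 82521 (u = 101190 - 18669 = 82521)
u - (-368259/(-77489))/D(-239) = 82521 - (-368259/(-77489))/(-239) = 82521 - (-368259*(-1/77489))*(-1)/239 = 82521 - 368259*(-1)/(77489*239) = 82521 - 1*(-368259/18519871) = 82521 + 368259/18519871 = 1528278643050/18519871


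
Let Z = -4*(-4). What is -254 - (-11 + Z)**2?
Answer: -279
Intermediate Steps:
Z = 16
-254 - (-11 + Z)**2 = -254 - (-11 + 16)**2 = -254 - 1*5**2 = -254 - 1*25 = -254 - 25 = -279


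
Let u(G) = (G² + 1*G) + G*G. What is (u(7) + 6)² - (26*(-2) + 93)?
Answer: 12280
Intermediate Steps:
u(G) = G + 2*G² (u(G) = (G² + G) + G² = (G + G²) + G² = G + 2*G²)
(u(7) + 6)² - (26*(-2) + 93) = (7*(1 + 2*7) + 6)² - (26*(-2) + 93) = (7*(1 + 14) + 6)² - (-52 + 93) = (7*15 + 6)² - 1*41 = (105 + 6)² - 41 = 111² - 41 = 12321 - 41 = 12280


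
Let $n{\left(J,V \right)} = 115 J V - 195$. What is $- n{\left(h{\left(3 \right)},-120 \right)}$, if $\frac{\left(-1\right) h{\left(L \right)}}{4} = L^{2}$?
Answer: $-496605$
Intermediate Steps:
$h{\left(L \right)} = - 4 L^{2}$
$n{\left(J,V \right)} = -195 + 115 J V$ ($n{\left(J,V \right)} = 115 J V - 195 = -195 + 115 J V$)
$- n{\left(h{\left(3 \right)},-120 \right)} = - (-195 + 115 \left(- 4 \cdot 3^{2}\right) \left(-120\right)) = - (-195 + 115 \left(\left(-4\right) 9\right) \left(-120\right)) = - (-195 + 115 \left(-36\right) \left(-120\right)) = - (-195 + 496800) = \left(-1\right) 496605 = -496605$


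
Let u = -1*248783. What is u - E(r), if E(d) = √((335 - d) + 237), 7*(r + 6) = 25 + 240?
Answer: -248783 - √26467/7 ≈ -2.4881e+5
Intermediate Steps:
r = 223/7 (r = -6 + (25 + 240)/7 = -6 + (⅐)*265 = -6 + 265/7 = 223/7 ≈ 31.857)
E(d) = √(572 - d)
u = -248783
u - E(r) = -248783 - √(572 - 1*223/7) = -248783 - √(572 - 223/7) = -248783 - √(3781/7) = -248783 - √26467/7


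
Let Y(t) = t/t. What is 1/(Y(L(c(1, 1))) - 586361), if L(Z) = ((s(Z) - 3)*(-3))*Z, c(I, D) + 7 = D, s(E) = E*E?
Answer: -1/586360 ≈ -1.7054e-6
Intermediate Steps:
s(E) = E²
c(I, D) = -7 + D
L(Z) = Z*(9 - 3*Z²) (L(Z) = ((Z² - 3)*(-3))*Z = ((-3 + Z²)*(-3))*Z = (9 - 3*Z²)*Z = Z*(9 - 3*Z²))
Y(t) = 1
1/(Y(L(c(1, 1))) - 586361) = 1/(1 - 586361) = 1/(-586360) = -1/586360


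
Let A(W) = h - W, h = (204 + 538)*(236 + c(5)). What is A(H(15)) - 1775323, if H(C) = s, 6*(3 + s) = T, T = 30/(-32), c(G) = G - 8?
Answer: -51277883/32 ≈ -1.6024e+6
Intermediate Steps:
c(G) = -8 + G
T = -15/16 (T = 30*(-1/32) = -15/16 ≈ -0.93750)
h = 172886 (h = (204 + 538)*(236 + (-8 + 5)) = 742*(236 - 3) = 742*233 = 172886)
s = -101/32 (s = -3 + (⅙)*(-15/16) = -3 - 5/32 = -101/32 ≈ -3.1563)
H(C) = -101/32
A(W) = 172886 - W
A(H(15)) - 1775323 = (172886 - 1*(-101/32)) - 1775323 = (172886 + 101/32) - 1775323 = 5532453/32 - 1775323 = -51277883/32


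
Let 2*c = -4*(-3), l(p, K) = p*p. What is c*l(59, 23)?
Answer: 20886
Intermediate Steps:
l(p, K) = p²
c = 6 (c = (-4*(-3))/2 = (½)*12 = 6)
c*l(59, 23) = 6*59² = 6*3481 = 20886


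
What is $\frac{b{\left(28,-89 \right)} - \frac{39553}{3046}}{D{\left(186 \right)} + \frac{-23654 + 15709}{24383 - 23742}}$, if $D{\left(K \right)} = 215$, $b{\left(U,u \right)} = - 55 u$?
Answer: $\frac{9532065497}{395584020} \approx 24.096$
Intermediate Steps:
$\frac{b{\left(28,-89 \right)} - \frac{39553}{3046}}{D{\left(186 \right)} + \frac{-23654 + 15709}{24383 - 23742}} = \frac{\left(-55\right) \left(-89\right) - \frac{39553}{3046}}{215 + \frac{-23654 + 15709}{24383 - 23742}} = \frac{4895 - \frac{39553}{3046}}{215 - \frac{7945}{641}} = \frac{14870617}{3046 \left(215 - \frac{7945}{641}\right)} = \frac{14870617}{3046 \cdot \frac{129870}{641}} = \frac{14870617}{3046} \cdot \frac{641}{129870} = \frac{9532065497}{395584020}$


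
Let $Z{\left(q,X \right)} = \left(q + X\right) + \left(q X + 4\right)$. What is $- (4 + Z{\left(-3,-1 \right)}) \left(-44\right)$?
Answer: $308$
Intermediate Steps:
$Z{\left(q,X \right)} = 4 + X + q + X q$ ($Z{\left(q,X \right)} = \left(X + q\right) + \left(X q + 4\right) = \left(X + q\right) + \left(4 + X q\right) = 4 + X + q + X q$)
$- (4 + Z{\left(-3,-1 \right)}) \left(-44\right) = - (4 - -3) \left(-44\right) = - (4 + \left(4 - 1 - 3 + 3\right)) \left(-44\right) = - (4 + 3) \left(-44\right) = \left(-1\right) 7 \left(-44\right) = \left(-7\right) \left(-44\right) = 308$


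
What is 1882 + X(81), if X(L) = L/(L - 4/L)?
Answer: 12346835/6557 ≈ 1883.0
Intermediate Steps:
1882 + X(81) = 1882 + 81²/(-4 + 81²) = 1882 + 6561/(-4 + 6561) = 1882 + 6561/6557 = 12346835/6557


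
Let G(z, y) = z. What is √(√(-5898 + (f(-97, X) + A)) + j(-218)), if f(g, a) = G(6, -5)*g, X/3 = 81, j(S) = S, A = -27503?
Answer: √(-218 + I*√33983) ≈ 5.8092 + 15.867*I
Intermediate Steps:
X = 243 (X = 3*81 = 243)
f(g, a) = 6*g
√(√(-5898 + (f(-97, X) + A)) + j(-218)) = √(√(-5898 + (6*(-97) - 27503)) - 218) = √(√(-5898 + (-582 - 27503)) - 218) = √(√(-5898 - 28085) - 218) = √(√(-33983) - 218) = √(I*√33983 - 218) = √(-218 + I*√33983)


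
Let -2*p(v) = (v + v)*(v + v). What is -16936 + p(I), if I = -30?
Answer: -18736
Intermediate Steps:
p(v) = -2*v**2 (p(v) = -(v + v)*(v + v)/2 = -2*v*2*v/2 = -2*v**2)
-16936 + p(I) = -16936 - 2*(-30)**2 = -16936 - 2*900 = -16936 - 1800 = -18736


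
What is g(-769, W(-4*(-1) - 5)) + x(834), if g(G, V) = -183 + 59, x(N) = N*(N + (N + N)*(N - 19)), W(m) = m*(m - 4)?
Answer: 1134451712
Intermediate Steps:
W(m) = m*(-4 + m)
x(N) = N*(N + 2*N*(-19 + N)) (x(N) = N*(N + (2*N)*(-19 + N)) = N*(N + 2*N*(-19 + N)))
g(G, V) = -124
g(-769, W(-4*(-1) - 5)) + x(834) = -124 + 834²*(-37 + 2*834) = -124 + 695556*(-37 + 1668) = -124 + 695556*1631 = -124 + 1134451836 = 1134451712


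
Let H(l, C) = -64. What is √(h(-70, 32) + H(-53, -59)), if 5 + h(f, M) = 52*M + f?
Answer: 5*√61 ≈ 39.051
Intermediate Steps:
h(f, M) = -5 + f + 52*M (h(f, M) = -5 + (52*M + f) = -5 + (f + 52*M) = -5 + f + 52*M)
√(h(-70, 32) + H(-53, -59)) = √((-5 - 70 + 52*32) - 64) = √((-5 - 70 + 1664) - 64) = √(1589 - 64) = √1525 = 5*√61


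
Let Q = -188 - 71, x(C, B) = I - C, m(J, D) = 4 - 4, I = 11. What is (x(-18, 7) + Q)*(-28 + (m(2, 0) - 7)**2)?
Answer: -4830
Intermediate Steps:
m(J, D) = 0
x(C, B) = 11 - C
Q = -259
(x(-18, 7) + Q)*(-28 + (m(2, 0) - 7)**2) = ((11 - 1*(-18)) - 259)*(-28 + (0 - 7)**2) = ((11 + 18) - 259)*(-28 + (-7)**2) = (29 - 259)*(-28 + 49) = -230*21 = -4830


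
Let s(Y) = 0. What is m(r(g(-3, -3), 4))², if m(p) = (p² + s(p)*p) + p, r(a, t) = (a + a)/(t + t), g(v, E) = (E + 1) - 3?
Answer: 25/256 ≈ 0.097656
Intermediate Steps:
g(v, E) = -2 + E (g(v, E) = (1 + E) - 3 = -2 + E)
r(a, t) = a/t (r(a, t) = (2*a)/((2*t)) = (2*a)*(1/(2*t)) = a/t)
m(p) = p + p² (m(p) = (p² + 0*p) + p = (p² + 0) + p = p² + p = p + p²)
m(r(g(-3, -3), 4))² = (((-2 - 3)/4)*(1 + (-2 - 3)/4))² = ((-5*¼)*(1 - 5*¼))² = (-5*(1 - 5/4)/4)² = (-5/4*(-¼))² = (5/16)² = 25/256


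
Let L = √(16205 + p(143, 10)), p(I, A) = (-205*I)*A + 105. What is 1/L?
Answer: -I*√7690/46140 ≈ -0.0019006*I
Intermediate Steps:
p(I, A) = 105 - 205*A*I (p(I, A) = -205*A*I + 105 = 105 - 205*A*I)
L = 6*I*√7690 (L = √(16205 + (105 - 205*10*143)) = √(16205 + (105 - 293150)) = √(16205 - 293045) = √(-276840) = 6*I*√7690 ≈ 526.16*I)
1/L = 1/(6*I*√7690) = -I*√7690/46140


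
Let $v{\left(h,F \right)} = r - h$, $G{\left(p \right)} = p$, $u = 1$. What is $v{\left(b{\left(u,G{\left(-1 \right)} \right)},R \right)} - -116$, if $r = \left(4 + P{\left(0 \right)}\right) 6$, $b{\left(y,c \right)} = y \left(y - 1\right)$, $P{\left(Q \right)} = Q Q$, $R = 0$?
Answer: $140$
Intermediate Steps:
$P{\left(Q \right)} = Q^{2}$
$b{\left(y,c \right)} = y \left(-1 + y\right)$
$r = 24$ ($r = \left(4 + 0^{2}\right) 6 = \left(4 + 0\right) 6 = 4 \cdot 6 = 24$)
$v{\left(h,F \right)} = 24 - h$
$v{\left(b{\left(u,G{\left(-1 \right)} \right)},R \right)} - -116 = \left(24 - 1 \left(-1 + 1\right)\right) - -116 = \left(24 - 1 \cdot 0\right) + 116 = \left(24 - 0\right) + 116 = \left(24 + 0\right) + 116 = 24 + 116 = 140$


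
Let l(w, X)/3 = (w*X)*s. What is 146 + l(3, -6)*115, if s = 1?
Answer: -6064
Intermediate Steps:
l(w, X) = 3*X*w (l(w, X) = 3*((w*X)*1) = 3*((X*w)*1) = 3*(X*w) = 3*X*w)
146 + l(3, -6)*115 = 146 + (3*(-6)*3)*115 = 146 - 54*115 = 146 - 6210 = -6064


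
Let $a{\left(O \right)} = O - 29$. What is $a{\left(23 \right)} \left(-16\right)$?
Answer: $96$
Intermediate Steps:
$a{\left(O \right)} = -29 + O$ ($a{\left(O \right)} = O - 29 = -29 + O$)
$a{\left(23 \right)} \left(-16\right) = \left(-29 + 23\right) \left(-16\right) = \left(-6\right) \left(-16\right) = 96$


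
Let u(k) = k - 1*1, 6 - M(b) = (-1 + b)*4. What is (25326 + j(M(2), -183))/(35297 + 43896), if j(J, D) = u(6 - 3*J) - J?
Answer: 25323/79193 ≈ 0.31976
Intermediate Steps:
M(b) = 10 - 4*b (M(b) = 6 - (-1 + b)*4 = 6 - (-4 + 4*b) = 6 + (4 - 4*b) = 10 - 4*b)
u(k) = -1 + k (u(k) = k - 1 = -1 + k)
j(J, D) = 5 - 4*J (j(J, D) = (-1 + (6 - 3*J)) - J = (5 - 3*J) - J = 5 - 4*J)
(25326 + j(M(2), -183))/(35297 + 43896) = (25326 + (5 - 4*(10 - 4*2)))/(35297 + 43896) = (25326 + (5 - 4*(10 - 8)))/79193 = (25326 + (5 - 4*2))*(1/79193) = (25326 + (5 - 8))*(1/79193) = (25326 - 3)*(1/79193) = 25323*(1/79193) = 25323/79193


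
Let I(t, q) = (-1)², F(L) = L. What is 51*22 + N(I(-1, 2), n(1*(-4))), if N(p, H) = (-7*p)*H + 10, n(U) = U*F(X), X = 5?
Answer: 1272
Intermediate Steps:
n(U) = 5*U (n(U) = U*5 = 5*U)
I(t, q) = 1
N(p, H) = 10 - 7*H*p (N(p, H) = -7*H*p + 10 = 10 - 7*H*p)
51*22 + N(I(-1, 2), n(1*(-4))) = 51*22 + (10 - 7*5*(1*(-4))*1) = 1122 + (10 - 7*5*(-4)*1) = 1122 + (10 - 7*(-20)*1) = 1122 + (10 + 140) = 1122 + 150 = 1272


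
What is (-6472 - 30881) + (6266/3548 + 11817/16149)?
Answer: -356676454301/9549442 ≈ -37351.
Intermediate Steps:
(-6472 - 30881) + (6266/3548 + 11817/16149) = -37353 + (6266*(1/3548) + 11817*(1/16149)) = -37353 + (3133/1774 + 3939/5383) = -37353 + 23852725/9549442 = -356676454301/9549442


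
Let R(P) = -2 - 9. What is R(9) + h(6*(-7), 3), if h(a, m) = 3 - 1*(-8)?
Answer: 0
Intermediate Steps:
h(a, m) = 11 (h(a, m) = 3 + 8 = 11)
R(P) = -11
R(9) + h(6*(-7), 3) = -11 + 11 = 0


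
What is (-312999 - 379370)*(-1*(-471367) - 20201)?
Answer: -312373352254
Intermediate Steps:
(-312999 - 379370)*(-1*(-471367) - 20201) = -692369*(471367 - 20201) = -692369*451166 = -312373352254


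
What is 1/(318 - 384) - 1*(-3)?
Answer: 197/66 ≈ 2.9848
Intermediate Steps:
1/(318 - 384) - 1*(-3) = 1/(-66) + 3 = -1/66 + 3 = 197/66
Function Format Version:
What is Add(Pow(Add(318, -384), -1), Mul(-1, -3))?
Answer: Rational(197, 66) ≈ 2.9848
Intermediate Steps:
Add(Pow(Add(318, -384), -1), Mul(-1, -3)) = Add(Pow(-66, -1), 3) = Add(Rational(-1, 66), 3) = Rational(197, 66)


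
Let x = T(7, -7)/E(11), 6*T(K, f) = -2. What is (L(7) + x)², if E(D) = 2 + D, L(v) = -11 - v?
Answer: 494209/1521 ≈ 324.92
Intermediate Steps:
T(K, f) = -⅓ (T(K, f) = (⅙)*(-2) = -⅓)
x = -1/39 (x = -1/(3*(2 + 11)) = -⅓/13 = -⅓*1/13 = -1/39 ≈ -0.025641)
(L(7) + x)² = ((-11 - 1*7) - 1/39)² = ((-11 - 7) - 1/39)² = (-18 - 1/39)² = (-703/39)² = 494209/1521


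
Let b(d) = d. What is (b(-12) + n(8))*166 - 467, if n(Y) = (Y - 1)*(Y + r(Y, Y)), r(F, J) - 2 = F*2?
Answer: 27753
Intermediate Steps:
r(F, J) = 2 + 2*F (r(F, J) = 2 + F*2 = 2 + 2*F)
n(Y) = (-1 + Y)*(2 + 3*Y) (n(Y) = (Y - 1)*(Y + (2 + 2*Y)) = (-1 + Y)*(2 + 3*Y))
(b(-12) + n(8))*166 - 467 = (-12 + (-2 - 1*8 + 3*8**2))*166 - 467 = (-12 + (-2 - 8 + 3*64))*166 - 467 = (-12 + (-2 - 8 + 192))*166 - 467 = (-12 + 182)*166 - 467 = 170*166 - 467 = 28220 - 467 = 27753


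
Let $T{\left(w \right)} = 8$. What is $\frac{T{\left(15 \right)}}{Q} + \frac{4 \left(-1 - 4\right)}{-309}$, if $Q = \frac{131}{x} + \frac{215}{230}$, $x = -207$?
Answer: $\frac{1025908}{38625} \approx 26.561$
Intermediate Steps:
$Q = \frac{125}{414}$ ($Q = \frac{131}{-207} + \frac{215}{230} = 131 \left(- \frac{1}{207}\right) + 215 \cdot \frac{1}{230} = - \frac{131}{207} + \frac{43}{46} = \frac{125}{414} \approx 0.30193$)
$\frac{T{\left(15 \right)}}{Q} + \frac{4 \left(-1 - 4\right)}{-309} = \frac{8}{\frac{125}{414}} + \frac{4 \left(-1 - 4\right)}{-309} = 8 \cdot \frac{414}{125} + 4 \left(-5\right) \left(- \frac{1}{309}\right) = \frac{3312}{125} - - \frac{20}{309} = \frac{3312}{125} + \frac{20}{309} = \frac{1025908}{38625}$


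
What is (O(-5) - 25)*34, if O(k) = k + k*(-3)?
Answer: -510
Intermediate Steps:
O(k) = -2*k (O(k) = k - 3*k = -2*k)
(O(-5) - 25)*34 = (-2*(-5) - 25)*34 = (10 - 25)*34 = -15*34 = -510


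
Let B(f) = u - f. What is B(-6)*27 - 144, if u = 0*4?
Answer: 18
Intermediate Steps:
u = 0
B(f) = -f (B(f) = 0 - f = -f)
B(-6)*27 - 144 = -1*(-6)*27 - 144 = 6*27 - 144 = 162 - 144 = 18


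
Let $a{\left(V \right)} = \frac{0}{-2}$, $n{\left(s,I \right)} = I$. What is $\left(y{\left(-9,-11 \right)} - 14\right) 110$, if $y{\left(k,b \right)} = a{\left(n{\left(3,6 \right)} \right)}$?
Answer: $-1540$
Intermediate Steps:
$a{\left(V \right)} = 0$ ($a{\left(V \right)} = 0 \left(- \frac{1}{2}\right) = 0$)
$y{\left(k,b \right)} = 0$
$\left(y{\left(-9,-11 \right)} - 14\right) 110 = \left(0 - 14\right) 110 = \left(-14\right) 110 = -1540$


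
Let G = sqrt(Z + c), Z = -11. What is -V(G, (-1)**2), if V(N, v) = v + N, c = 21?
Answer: -1 - sqrt(10) ≈ -4.1623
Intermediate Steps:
G = sqrt(10) (G = sqrt(-11 + 21) = sqrt(10) ≈ 3.1623)
V(N, v) = N + v
-V(G, (-1)**2) = -(sqrt(10) + (-1)**2) = -(sqrt(10) + 1) = -(1 + sqrt(10)) = -1 - sqrt(10)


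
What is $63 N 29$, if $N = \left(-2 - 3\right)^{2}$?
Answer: $45675$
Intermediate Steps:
$N = 25$ ($N = \left(-5\right)^{2} = 25$)
$63 N 29 = 63 \cdot 25 \cdot 29 = 1575 \cdot 29 = 45675$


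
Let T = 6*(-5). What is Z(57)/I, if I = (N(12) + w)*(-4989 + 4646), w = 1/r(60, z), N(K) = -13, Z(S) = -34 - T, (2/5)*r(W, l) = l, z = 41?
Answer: -820/913409 ≈ -0.00089774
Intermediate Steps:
r(W, l) = 5*l/2
T = -30
Z(S) = -4 (Z(S) = -34 - 1*(-30) = -34 + 30 = -4)
w = 2/205 (w = 1/((5/2)*41) = 1/(205/2) = 2/205 ≈ 0.0097561)
I = 913409/205 (I = (-13 + 2/205)*(-4989 + 4646) = -2663/205*(-343) = 913409/205 ≈ 4455.7)
Z(57)/I = -4/913409/205 = -4*205/913409 = -820/913409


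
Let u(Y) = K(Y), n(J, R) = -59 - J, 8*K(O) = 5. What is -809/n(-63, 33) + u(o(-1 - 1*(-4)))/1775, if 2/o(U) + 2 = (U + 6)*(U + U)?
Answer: -574389/2840 ≈ -202.25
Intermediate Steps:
o(U) = 2/(-2 + 2*U*(6 + U)) (o(U) = 2/(-2 + (U + 6)*(U + U)) = 2/(-2 + (6 + U)*(2*U)) = 2/(-2 + 2*U*(6 + U)))
K(O) = 5/8 (K(O) = (⅛)*5 = 5/8)
u(Y) = 5/8
-809/n(-63, 33) + u(o(-1 - 1*(-4)))/1775 = -809/(-59 - 1*(-63)) + (5/8)/1775 = -809/(-59 + 63) + (5/8)*(1/1775) = -809/4 + 1/2840 = -574389/2840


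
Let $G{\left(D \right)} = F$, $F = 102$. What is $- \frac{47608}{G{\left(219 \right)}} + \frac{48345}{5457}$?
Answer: $- \frac{2498683}{5457} \approx -457.89$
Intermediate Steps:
$G{\left(D \right)} = 102$
$- \frac{47608}{G{\left(219 \right)}} + \frac{48345}{5457} = - \frac{47608}{102} + \frac{48345}{5457} = \left(-47608\right) \frac{1}{102} + 48345 \cdot \frac{1}{5457} = - \frac{23804}{51} + \frac{16115}{1819} = - \frac{2498683}{5457}$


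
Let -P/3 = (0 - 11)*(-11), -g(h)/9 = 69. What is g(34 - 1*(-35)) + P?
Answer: -984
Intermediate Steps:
g(h) = -621 (g(h) = -9*69 = -621)
P = -363 (P = -3*(0 - 11)*(-11) = -(-33)*(-11) = -3*121 = -363)
g(34 - 1*(-35)) + P = -621 - 363 = -984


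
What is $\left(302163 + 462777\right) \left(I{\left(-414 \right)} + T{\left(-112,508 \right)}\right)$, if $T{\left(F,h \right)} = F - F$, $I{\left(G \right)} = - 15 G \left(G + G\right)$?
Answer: $-3933229687200$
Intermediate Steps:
$I{\left(G \right)} = - 30 G^{2}$ ($I{\left(G \right)} = - 15 G 2 G = - 30 G^{2}$)
$T{\left(F,h \right)} = 0$
$\left(302163 + 462777\right) \left(I{\left(-414 \right)} + T{\left(-112,508 \right)}\right) = \left(302163 + 462777\right) \left(- 30 \left(-414\right)^{2} + 0\right) = 764940 \left(\left(-30\right) 171396 + 0\right) = 764940 \left(-5141880 + 0\right) = 764940 \left(-5141880\right) = -3933229687200$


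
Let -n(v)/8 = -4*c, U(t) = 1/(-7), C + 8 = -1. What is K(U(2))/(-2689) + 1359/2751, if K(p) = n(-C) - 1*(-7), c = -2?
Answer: 1270386/2465813 ≈ 0.51520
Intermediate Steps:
C = -9 (C = -8 - 1 = -9)
U(t) = -⅐ (U(t) = 1*(-⅐) = -⅐)
n(v) = -64 (n(v) = -(-32)*(-2) = -8*8 = -64)
K(p) = -57 (K(p) = -64 - 1*(-7) = -64 + 7 = -57)
K(U(2))/(-2689) + 1359/2751 = -57/(-2689) + 1359/2751 = -57*(-1/2689) + 1359*(1/2751) = 57/2689 + 453/917 = 1270386/2465813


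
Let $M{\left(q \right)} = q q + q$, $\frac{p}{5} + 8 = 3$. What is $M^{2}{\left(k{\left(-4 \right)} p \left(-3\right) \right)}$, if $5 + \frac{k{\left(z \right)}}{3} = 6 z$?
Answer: $1812128274810000$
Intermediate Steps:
$p = -25$ ($p = -40 + 5 \cdot 3 = -40 + 15 = -25$)
$k{\left(z \right)} = -15 + 18 z$ ($k{\left(z \right)} = -15 + 3 \cdot 6 z = -15 + 18 z$)
$M{\left(q \right)} = q + q^{2}$ ($M{\left(q \right)} = q^{2} + q = q + q^{2}$)
$M^{2}{\left(k{\left(-4 \right)} p \left(-3\right) \right)} = \left(\left(-15 + 18 \left(-4\right)\right) \left(-25\right) \left(-3\right) \left(1 + \left(-15 + 18 \left(-4\right)\right) \left(-25\right) \left(-3\right)\right)\right)^{2} = \left(\left(-15 - 72\right) \left(-25\right) \left(-3\right) \left(1 + \left(-15 - 72\right) \left(-25\right) \left(-3\right)\right)\right)^{2} = \left(\left(-87\right) \left(-25\right) \left(-3\right) \left(1 + \left(-87\right) \left(-25\right) \left(-3\right)\right)\right)^{2} = \left(2175 \left(-3\right) \left(1 + 2175 \left(-3\right)\right)\right)^{2} = \left(- 6525 \left(1 - 6525\right)\right)^{2} = \left(\left(-6525\right) \left(-6524\right)\right)^{2} = 42569100^{2} = 1812128274810000$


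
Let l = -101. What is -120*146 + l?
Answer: -17621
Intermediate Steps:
-120*146 + l = -120*146 - 101 = -17520 - 101 = -17621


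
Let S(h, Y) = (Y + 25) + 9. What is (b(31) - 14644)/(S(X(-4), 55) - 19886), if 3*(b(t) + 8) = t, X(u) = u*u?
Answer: 43925/59391 ≈ 0.73959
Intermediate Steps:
X(u) = u²
b(t) = -8 + t/3
S(h, Y) = 34 + Y (S(h, Y) = (25 + Y) + 9 = 34 + Y)
(b(31) - 14644)/(S(X(-4), 55) - 19886) = ((-8 + (⅓)*31) - 14644)/((34 + 55) - 19886) = ((-8 + 31/3) - 14644)/(89 - 19886) = (7/3 - 14644)/(-19797) = -43925/3*(-1/19797) = 43925/59391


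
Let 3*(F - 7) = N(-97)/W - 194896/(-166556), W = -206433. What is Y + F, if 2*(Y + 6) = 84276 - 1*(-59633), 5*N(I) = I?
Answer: 1427327611030057/19836146970 ≈ 71956.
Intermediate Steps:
N(I) = I/5
F = 73295379506/9918073485 (F = 7 + (((⅕)*(-97))/(-206433) - 194896/(-166556))/3 = 7 + (-97/5*(-1/206433) - 194896*(-1/166556))/3 = 7 + (97/1032165 + 3748/3203)/3 = 7 + (⅓)*(3868865111/3306024495) = 7 + 3868865111/9918073485 = 73295379506/9918073485 ≈ 7.3901)
Y = 143897/2 (Y = -6 + (84276 - 1*(-59633))/2 = -6 + (84276 + 59633)/2 = -6 + (½)*143909 = -6 + 143909/2 = 143897/2 ≈ 71949.)
Y + F = 143897/2 + 73295379506/9918073485 = 1427327611030057/19836146970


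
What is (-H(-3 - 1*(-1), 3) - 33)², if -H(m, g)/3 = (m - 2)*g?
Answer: 4761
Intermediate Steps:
H(m, g) = -3*g*(-2 + m) (H(m, g) = -3*(m - 2)*g = -3*(-2 + m)*g = -3*g*(-2 + m))
(-H(-3 - 1*(-1), 3) - 33)² = (-3*3*(2 - (-3 - 1*(-1))) - 33)² = (-3*3*(2 - (-3 + 1)) - 33)² = (-3*3*(2 - 1*(-2)) - 33)² = (-3*3*(2 + 2) - 33)² = (-3*3*4 - 33)² = (-1*36 - 33)² = (-36 - 33)² = (-69)² = 4761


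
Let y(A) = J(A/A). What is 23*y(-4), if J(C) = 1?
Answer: 23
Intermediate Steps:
y(A) = 1
23*y(-4) = 23*1 = 23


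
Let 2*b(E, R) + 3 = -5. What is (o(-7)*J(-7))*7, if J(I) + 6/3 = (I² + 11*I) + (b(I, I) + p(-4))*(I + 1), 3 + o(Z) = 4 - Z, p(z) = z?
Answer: 1008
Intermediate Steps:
b(E, R) = -4 (b(E, R) = -3/2 + (½)*(-5) = -3/2 - 5/2 = -4)
o(Z) = 1 - Z (o(Z) = -3 + (4 - Z) = 1 - Z)
J(I) = -10 + I² + 3*I (J(I) = -2 + ((I² + 11*I) + (-4 - 4)*(I + 1)) = -2 + ((I² + 11*I) - 8*(1 + I)) = -2 + ((I² + 11*I) + (-8 - 8*I)) = -2 + (-8 + I² + 3*I) = -10 + I² + 3*I)
(o(-7)*J(-7))*7 = ((1 - 1*(-7))*(-10 + (-7)² + 3*(-7)))*7 = ((1 + 7)*(-10 + 49 - 21))*7 = (8*18)*7 = 144*7 = 1008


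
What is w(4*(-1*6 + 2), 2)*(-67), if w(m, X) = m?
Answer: 1072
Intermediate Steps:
w(4*(-1*6 + 2), 2)*(-67) = (4*(-1*6 + 2))*(-67) = (4*(-6 + 2))*(-67) = (4*(-4))*(-67) = -16*(-67) = 1072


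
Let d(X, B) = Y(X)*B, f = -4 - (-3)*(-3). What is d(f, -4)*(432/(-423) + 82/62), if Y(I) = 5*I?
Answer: 114140/1457 ≈ 78.339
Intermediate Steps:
f = -13 (f = -4 - 1*9 = -4 - 9 = -13)
d(X, B) = 5*B*X (d(X, B) = (5*X)*B = 5*B*X)
d(f, -4)*(432/(-423) + 82/62) = (5*(-4)*(-13))*(432/(-423) + 82/62) = 260*(432*(-1/423) + 82*(1/62)) = 260*(-48/47 + 41/31) = 260*(439/1457) = 114140/1457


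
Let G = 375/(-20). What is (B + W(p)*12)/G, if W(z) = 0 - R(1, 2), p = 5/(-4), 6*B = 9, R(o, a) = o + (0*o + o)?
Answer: 6/5 ≈ 1.2000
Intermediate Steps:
G = -75/4 (G = 375*(-1/20) = -75/4 ≈ -18.750)
R(o, a) = 2*o (R(o, a) = o + (0 + o) = o + o = 2*o)
B = 3/2 (B = (⅙)*9 = 3/2 ≈ 1.5000)
p = -5/4 (p = 5*(-¼) = -5/4 ≈ -1.2500)
W(z) = -2 (W(z) = 0 - 2 = -2)
(B + W(p)*12)/G = (3/2 - 2*12)/(-75/4) = (3/2 - 24)*(-4/75) = -45/2*(-4/75) = 6/5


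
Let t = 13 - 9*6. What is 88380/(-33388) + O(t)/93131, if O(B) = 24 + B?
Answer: -4191184/1583227 ≈ -2.6472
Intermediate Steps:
t = -41 (t = 13 - 54 = -41)
88380/(-33388) + O(t)/93131 = 88380/(-33388) + (24 - 41)/93131 = 88380*(-1/33388) - 17*1/93131 = -45/17 - 17/93131 = -4191184/1583227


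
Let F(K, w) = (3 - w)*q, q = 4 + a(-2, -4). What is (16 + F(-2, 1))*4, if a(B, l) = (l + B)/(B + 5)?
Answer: 80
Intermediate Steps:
a(B, l) = (B + l)/(5 + B)
q = 2 (q = 4 + (-2 - 4)/(5 - 2) = 4 - 6/3 = 4 + (⅓)*(-6) = 4 - 2 = 2)
F(K, w) = 6 - 2*w (F(K, w) = (3 - w)*2 = 6 - 2*w)
(16 + F(-2, 1))*4 = (16 + (6 - 2*1))*4 = (16 + (6 - 2))*4 = (16 + 4)*4 = 20*4 = 80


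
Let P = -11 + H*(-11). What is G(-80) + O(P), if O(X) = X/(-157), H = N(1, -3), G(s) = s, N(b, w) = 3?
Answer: -12516/157 ≈ -79.720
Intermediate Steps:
H = 3
P = -44 (P = -11 + 3*(-11) = -11 - 33 = -44)
O(X) = -X/157 (O(X) = X*(-1/157) = -X/157)
G(-80) + O(P) = -80 - 1/157*(-44) = -80 + 44/157 = -12516/157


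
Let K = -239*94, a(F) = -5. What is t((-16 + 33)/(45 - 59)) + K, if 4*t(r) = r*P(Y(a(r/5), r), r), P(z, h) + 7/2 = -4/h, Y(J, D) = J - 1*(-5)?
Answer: -359455/16 ≈ -22466.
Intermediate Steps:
Y(J, D) = 5 + J (Y(J, D) = J + 5 = 5 + J)
P(z, h) = -7/2 - 4/h
t(r) = r*(-7/2 - 4/r)/4 (t(r) = (r*(-7/2 - 4/r))/4 = r*(-7/2 - 4/r)/4)
K = -22466
t((-16 + 33)/(45 - 59)) + K = (-1 - 7*(-16 + 33)/(8*(45 - 59))) - 22466 = (-1 - 119/(8*(-14))) - 22466 = (-1 - 119*(-1)/(8*14)) - 22466 = (-1 - 7/8*(-17/14)) - 22466 = (-1 + 17/16) - 22466 = 1/16 - 22466 = -359455/16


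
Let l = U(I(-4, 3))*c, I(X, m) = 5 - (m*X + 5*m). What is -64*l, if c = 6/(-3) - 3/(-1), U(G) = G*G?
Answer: -256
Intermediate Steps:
I(X, m) = 5 - 5*m - X*m (I(X, m) = 5 - (X*m + 5*m) = 5 - (5*m + X*m) = 5 + (-5*m - X*m) = 5 - 5*m - X*m)
U(G) = G²
c = 1 (c = 6*(-⅓) - 3*(-1) = -2 + 3 = 1)
l = 4 (l = (5 - 5*3 - 1*(-4)*3)²*1 = (5 - 15 + 12)²*1 = 2²*1 = 4*1 = 4)
-64*l = -64*4 = -256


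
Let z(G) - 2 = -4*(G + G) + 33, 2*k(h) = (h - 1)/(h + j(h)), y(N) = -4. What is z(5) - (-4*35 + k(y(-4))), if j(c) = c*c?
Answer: 3245/24 ≈ 135.21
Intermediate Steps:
j(c) = c²
k(h) = (-1 + h)/(2*(h + h²)) (k(h) = ((h - 1)/(h + h²))/2 = ((-1 + h)/(h + h²))/2 = (-1 + h)/(2*(h + h²)))
z(G) = 35 - 8*G (z(G) = 2 + (-4*(G + G) + 33) = 2 + (-8*G + 33) = 2 + (33 - 8*G) = 35 - 8*G)
z(5) - (-4*35 + k(y(-4))) = (35 - 8*5) - (-4*35 + (½)*(-1 - 4)/(-4*(1 - 4))) = (35 - 40) - (-140 + (½)*(-¼)*(-5)/(-3)) = -5 - (-140 + (½)*(-¼)*(-⅓)*(-5)) = -5 - (-140 - 5/24) = -5 - 1*(-3365/24) = -5 + 3365/24 = 3245/24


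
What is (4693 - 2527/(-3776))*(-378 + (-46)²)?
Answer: 15401543355/1888 ≈ 8.1576e+6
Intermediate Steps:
(4693 - 2527/(-3776))*(-378 + (-46)²) = (4693 - 2527*(-1/3776))*(-378 + 2116) = (4693 + 2527/3776)*1738 = (17723295/3776)*1738 = 15401543355/1888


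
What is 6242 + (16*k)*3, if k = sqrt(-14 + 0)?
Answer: 6242 + 48*I*sqrt(14) ≈ 6242.0 + 179.6*I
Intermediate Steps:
k = I*sqrt(14) (k = sqrt(-14) = I*sqrt(14) ≈ 3.7417*I)
6242 + (16*k)*3 = 6242 + (16*(I*sqrt(14)))*3 = 6242 + (16*I*sqrt(14))*3 = 6242 + 48*I*sqrt(14)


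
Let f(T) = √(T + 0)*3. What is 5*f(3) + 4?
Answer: 4 + 15*√3 ≈ 29.981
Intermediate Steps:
f(T) = 3*√T (f(T) = √T*3 = 3*√T)
5*f(3) + 4 = 5*(3*√3) + 4 = 15*√3 + 4 = 4 + 15*√3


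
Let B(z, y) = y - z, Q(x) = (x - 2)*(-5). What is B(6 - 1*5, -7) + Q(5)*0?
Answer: -8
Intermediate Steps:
Q(x) = 10 - 5*x (Q(x) = (-2 + x)*(-5) = 10 - 5*x)
B(6 - 1*5, -7) + Q(5)*0 = (-7 - (6 - 1*5)) + (10 - 5*5)*0 = (-7 - (6 - 5)) + (10 - 25)*0 = (-7 - 1*1) - 15*0 = (-7 - 1) + 0 = -8 + 0 = -8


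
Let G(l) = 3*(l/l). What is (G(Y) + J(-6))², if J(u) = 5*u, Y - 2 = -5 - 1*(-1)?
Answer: 729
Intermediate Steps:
Y = -2 (Y = 2 + (-5 - 1*(-1)) = 2 + (-5 + 1) = 2 - 4 = -2)
G(l) = 3 (G(l) = 3*1 = 3)
(G(Y) + J(-6))² = (3 + 5*(-6))² = (3 - 30)² = (-27)² = 729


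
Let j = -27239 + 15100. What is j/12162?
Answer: -12139/12162 ≈ -0.99811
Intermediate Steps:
j = -12139
j/12162 = -12139/12162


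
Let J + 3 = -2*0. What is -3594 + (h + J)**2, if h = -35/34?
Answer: -4135895/1156 ≈ -3577.8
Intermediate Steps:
h = -35/34 (h = -35*1/34 = -35/34 ≈ -1.0294)
J = -3 (J = -3 - 2*0 = -3 + 0 = -3)
-3594 + (h + J)**2 = -3594 + (-35/34 - 3)**2 = -3594 + (-137/34)**2 = -3594 + 18769/1156 = -4135895/1156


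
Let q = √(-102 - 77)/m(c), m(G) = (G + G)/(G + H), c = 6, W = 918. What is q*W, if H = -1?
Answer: 765*I*√179/2 ≈ 5117.5*I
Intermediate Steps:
m(G) = 2*G/(-1 + G) (m(G) = (G + G)/(G - 1) = (2*G)/(-1 + G) = 2*G/(-1 + G))
q = 5*I*√179/12 (q = √(-102 - 77)/((2*6/(-1 + 6))) = √(-179)/((2*6/5)) = (I*√179)/((2*6*(⅕))) = (I*√179)/(12/5) = (I*√179)*(5/12) = 5*I*√179/12 ≈ 5.5746*I)
q*W = (5*I*√179/12)*918 = 765*I*√179/2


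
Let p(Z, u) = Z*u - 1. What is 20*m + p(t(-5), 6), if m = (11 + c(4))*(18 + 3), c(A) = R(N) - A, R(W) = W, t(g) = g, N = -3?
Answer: 1649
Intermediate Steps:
p(Z, u) = -1 + Z*u
c(A) = -3 - A
m = 84 (m = (11 + (-3 - 1*4))*(18 + 3) = (11 + (-3 - 4))*21 = (11 - 7)*21 = 4*21 = 84)
20*m + p(t(-5), 6) = 20*84 + (-1 - 5*6) = 1680 + (-1 - 30) = 1680 - 31 = 1649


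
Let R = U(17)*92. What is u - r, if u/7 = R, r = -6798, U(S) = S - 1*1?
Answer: 17102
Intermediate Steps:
U(S) = -1 + S (U(S) = S - 1 = -1 + S)
R = 1472 (R = (-1 + 17)*92 = 16*92 = 1472)
u = 10304 (u = 7*1472 = 10304)
u - r = 10304 - 1*(-6798) = 10304 + 6798 = 17102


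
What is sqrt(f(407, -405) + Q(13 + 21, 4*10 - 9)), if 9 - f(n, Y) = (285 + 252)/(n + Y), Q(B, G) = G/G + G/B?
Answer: I*sqrt(74443)/17 ≈ 16.05*I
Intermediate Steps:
Q(B, G) = 1 + G/B
f(n, Y) = 9 - 537/(Y + n) (f(n, Y) = 9 - (285 + 252)/(n + Y) = 9 - 537/(Y + n))
sqrt(f(407, -405) + Q(13 + 21, 4*10 - 9)) = sqrt(3*(-179 + 3*(-405) + 3*407)/(-405 + 407) + ((13 + 21) + (4*10 - 9))/(13 + 21)) = sqrt(3*(-179 - 1215 + 1221)/2 + (34 + (40 - 9))/34) = sqrt(3*(1/2)*(-173) + (34 + 31)/34) = sqrt(-519/2 + (1/34)*65) = sqrt(-519/2 + 65/34) = sqrt(-4379/17) = I*sqrt(74443)/17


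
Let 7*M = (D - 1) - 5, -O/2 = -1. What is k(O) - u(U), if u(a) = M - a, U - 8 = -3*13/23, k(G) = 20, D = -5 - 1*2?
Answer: 4534/161 ≈ 28.161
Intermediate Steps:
O = 2 (O = -2*(-1) = 2)
D = -7 (D = -5 - 2 = -7)
U = 145/23 (U = 8 - 3*13/23 = 8 - 39*1/23 = 8 - 39/23 = 145/23 ≈ 6.3043)
M = -13/7 (M = ((-7 - 1) - 5)/7 = (-8 - 5)/7 = (1/7)*(-13) = -13/7 ≈ -1.8571)
u(a) = -13/7 - a
k(O) - u(U) = 20 - (-13/7 - 1*145/23) = 20 - (-13/7 - 145/23) = 20 - 1*(-1314/161) = 20 + 1314/161 = 4534/161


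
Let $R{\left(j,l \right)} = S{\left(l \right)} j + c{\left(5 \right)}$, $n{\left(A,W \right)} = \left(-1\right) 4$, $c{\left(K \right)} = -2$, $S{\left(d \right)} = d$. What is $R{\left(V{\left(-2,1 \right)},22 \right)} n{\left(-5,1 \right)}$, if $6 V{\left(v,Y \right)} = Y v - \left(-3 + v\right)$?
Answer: $-36$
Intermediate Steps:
$V{\left(v,Y \right)} = \frac{1}{2} - \frac{v}{6} + \frac{Y v}{6}$ ($V{\left(v,Y \right)} = \frac{Y v - \left(-3 + v\right)}{6} = \frac{3 - v + Y v}{6} = \frac{1}{2} - \frac{v}{6} + \frac{Y v}{6}$)
$n{\left(A,W \right)} = -4$
$R{\left(j,l \right)} = -2 + j l$ ($R{\left(j,l \right)} = l j - 2 = j l - 2 = -2 + j l$)
$R{\left(V{\left(-2,1 \right)},22 \right)} n{\left(-5,1 \right)} = \left(-2 + \left(\frac{1}{2} - - \frac{1}{3} + \frac{1}{6} \cdot 1 \left(-2\right)\right) 22\right) \left(-4\right) = \left(-2 + \left(\frac{1}{2} + \frac{1}{3} - \frac{1}{3}\right) 22\right) \left(-4\right) = \left(-2 + \frac{1}{2} \cdot 22\right) \left(-4\right) = \left(-2 + 11\right) \left(-4\right) = 9 \left(-4\right) = -36$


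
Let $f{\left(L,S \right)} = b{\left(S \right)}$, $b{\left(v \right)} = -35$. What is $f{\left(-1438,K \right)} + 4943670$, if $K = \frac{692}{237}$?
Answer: $4943635$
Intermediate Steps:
$K = \frac{692}{237}$ ($K = 692 \cdot \frac{1}{237} = \frac{692}{237} \approx 2.9198$)
$f{\left(L,S \right)} = -35$
$f{\left(-1438,K \right)} + 4943670 = -35 + 4943670 = 4943635$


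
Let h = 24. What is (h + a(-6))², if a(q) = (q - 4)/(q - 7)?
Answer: 103684/169 ≈ 613.51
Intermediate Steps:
a(q) = (-4 + q)/(-7 + q)
(h + a(-6))² = (24 + (-4 - 6)/(-7 - 6))² = (24 - 10/(-13))² = (24 - 1/13*(-10))² = (24 + 10/13)² = (322/13)² = 103684/169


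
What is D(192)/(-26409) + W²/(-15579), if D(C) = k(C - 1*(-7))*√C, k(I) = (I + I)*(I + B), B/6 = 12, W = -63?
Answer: -147/577 - 862864*√3/26409 ≈ -56.846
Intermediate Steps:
B = 72 (B = 6*12 = 72)
k(I) = 2*I*(72 + I) (k(I) = (I + I)*(I + 72) = (2*I)*(72 + I) = 2*I*(72 + I))
D(C) = 2*√C*(7 + C)*(79 + C) (D(C) = (2*(C - 1*(-7))*(72 + (C - 1*(-7))))*√C = (2*(C + 7)*(72 + (C + 7)))*√C = (2*(7 + C)*(72 + (7 + C)))*√C = (2*(7 + C)*(79 + C))*√C = 2*√C*(7 + C)*(79 + C))
D(192)/(-26409) + W²/(-15579) = (2*√192*(7 + 192)*(79 + 192))/(-26409) + (-63)²/(-15579) = (2*(8*√3)*199*271)*(-1/26409) + 3969*(-1/15579) = (862864*√3)*(-1/26409) - 147/577 = -862864*√3/26409 - 147/577 = -147/577 - 862864*√3/26409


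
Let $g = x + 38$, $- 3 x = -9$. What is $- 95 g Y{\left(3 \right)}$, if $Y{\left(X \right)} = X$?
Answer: $-11685$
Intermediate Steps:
$x = 3$ ($x = \left(- \frac{1}{3}\right) \left(-9\right) = 3$)
$g = 41$ ($g = 3 + 38 = 41$)
$- 95 g Y{\left(3 \right)} = \left(-95\right) 41 \cdot 3 = \left(-3895\right) 3 = -11685$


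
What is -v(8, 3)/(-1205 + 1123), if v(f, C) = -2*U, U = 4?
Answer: -4/41 ≈ -0.097561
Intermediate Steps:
v(f, C) = -8 (v(f, C) = -2*4 = -8)
-v(8, 3)/(-1205 + 1123) = -(-8)/(-1205 + 1123) = -(-8)/(-82) = -(-1)*(-8)/82 = -1*4/41 = -4/41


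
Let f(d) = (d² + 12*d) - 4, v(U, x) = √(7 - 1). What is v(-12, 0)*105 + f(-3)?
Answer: -31 + 105*√6 ≈ 226.20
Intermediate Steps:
v(U, x) = √6
f(d) = -4 + d² + 12*d
v(-12, 0)*105 + f(-3) = √6*105 + (-4 + (-3)² + 12*(-3)) = 105*√6 + (-4 + 9 - 36) = 105*√6 - 31 = -31 + 105*√6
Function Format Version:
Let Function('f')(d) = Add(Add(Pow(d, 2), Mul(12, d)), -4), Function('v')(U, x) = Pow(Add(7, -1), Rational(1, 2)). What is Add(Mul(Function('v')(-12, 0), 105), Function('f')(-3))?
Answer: Add(-31, Mul(105, Pow(6, Rational(1, 2)))) ≈ 226.20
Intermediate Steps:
Function('v')(U, x) = Pow(6, Rational(1, 2))
Function('f')(d) = Add(-4, Pow(d, 2), Mul(12, d))
Add(Mul(Function('v')(-12, 0), 105), Function('f')(-3)) = Add(Mul(Pow(6, Rational(1, 2)), 105), Add(-4, Pow(-3, 2), Mul(12, -3))) = Add(Mul(105, Pow(6, Rational(1, 2))), Add(-4, 9, -36)) = Add(Mul(105, Pow(6, Rational(1, 2))), -31) = Add(-31, Mul(105, Pow(6, Rational(1, 2))))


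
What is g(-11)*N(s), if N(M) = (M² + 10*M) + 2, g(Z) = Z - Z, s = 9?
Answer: 0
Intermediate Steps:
g(Z) = 0
N(M) = 2 + M² + 10*M
g(-11)*N(s) = 0*(2 + 9² + 10*9) = 0*(2 + 81 + 90) = 0*173 = 0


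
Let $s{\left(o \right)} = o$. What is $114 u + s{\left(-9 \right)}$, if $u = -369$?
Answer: $-42075$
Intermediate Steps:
$114 u + s{\left(-9 \right)} = 114 \left(-369\right) - 9 = -42066 - 9 = -42075$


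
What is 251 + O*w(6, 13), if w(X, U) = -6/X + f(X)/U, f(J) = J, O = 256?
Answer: 1471/13 ≈ 113.15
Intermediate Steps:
w(X, U) = -6/X + X/U
251 + O*w(6, 13) = 251 + 256*(-6/6 + 6/13) = 251 + 256*(-6*1/6 + 6*(1/13)) = 251 + 256*(-1 + 6/13) = 251 + 256*(-7/13) = 251 - 1792/13 = 1471/13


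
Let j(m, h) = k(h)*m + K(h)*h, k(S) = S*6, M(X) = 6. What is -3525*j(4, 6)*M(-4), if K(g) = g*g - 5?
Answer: -6979500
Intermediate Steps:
K(g) = -5 + g² (K(g) = g² - 5 = -5 + g²)
k(S) = 6*S
j(m, h) = h*(-5 + h²) + 6*h*m (j(m, h) = (6*h)*m + (-5 + h²)*h = 6*h*m + h*(-5 + h²) = h*(-5 + h²) + 6*h*m)
-3525*j(4, 6)*M(-4) = -3525*6*(-5 + 6² + 6*4)*6 = -3525*6*(-5 + 36 + 24)*6 = -3525*6*55*6 = -1163250*6 = -3525*1980 = -6979500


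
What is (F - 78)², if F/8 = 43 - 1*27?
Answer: 2500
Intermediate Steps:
F = 128 (F = 8*(43 - 1*27) = 8*(43 - 27) = 8*16 = 128)
(F - 78)² = (128 - 78)² = 50² = 2500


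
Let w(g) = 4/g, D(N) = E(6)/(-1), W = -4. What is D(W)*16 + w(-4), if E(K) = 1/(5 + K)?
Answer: -27/11 ≈ -2.4545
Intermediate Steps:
D(N) = -1/11 (D(N) = 1/((5 + 6)*(-1)) = -1/11)
D(W)*16 + w(-4) = -1/11*16 + 4/(-4) = -16/11 + 4*(-1/4) = -16/11 - 1 = -27/11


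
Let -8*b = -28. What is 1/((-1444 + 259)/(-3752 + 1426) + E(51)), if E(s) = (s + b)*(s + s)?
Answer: 2326/12931419 ≈ 0.00017987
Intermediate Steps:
b = 7/2 (b = -1/8*(-28) = 7/2 ≈ 3.5000)
E(s) = 2*s*(7/2 + s) (E(s) = (s + 7/2)*(s + s) = (7/2 + s)*(2*s) = 2*s*(7/2 + s))
1/((-1444 + 259)/(-3752 + 1426) + E(51)) = 1/((-1444 + 259)/(-3752 + 1426) + 51*(7 + 2*51)) = 1/(-1185/(-2326) + 51*(7 + 102)) = 1/(-1185*(-1/2326) + 51*109) = 1/(1185/2326 + 5559) = 1/(12931419/2326) = 2326/12931419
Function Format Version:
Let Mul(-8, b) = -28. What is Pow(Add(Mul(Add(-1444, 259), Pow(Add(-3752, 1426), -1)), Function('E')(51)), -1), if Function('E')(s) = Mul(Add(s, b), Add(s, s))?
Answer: Rational(2326, 12931419) ≈ 0.00017987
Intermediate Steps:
b = Rational(7, 2) (b = Mul(Rational(-1, 8), -28) = Rational(7, 2) ≈ 3.5000)
Function('E')(s) = Mul(2, s, Add(Rational(7, 2), s)) (Function('E')(s) = Mul(Add(s, Rational(7, 2)), Add(s, s)) = Mul(Add(Rational(7, 2), s), Mul(2, s)) = Mul(2, s, Add(Rational(7, 2), s)))
Pow(Add(Mul(Add(-1444, 259), Pow(Add(-3752, 1426), -1)), Function('E')(51)), -1) = Pow(Add(Mul(Add(-1444, 259), Pow(Add(-3752, 1426), -1)), Mul(51, Add(7, Mul(2, 51)))), -1) = Pow(Add(Mul(-1185, Pow(-2326, -1)), Mul(51, Add(7, 102))), -1) = Pow(Add(Mul(-1185, Rational(-1, 2326)), Mul(51, 109)), -1) = Pow(Add(Rational(1185, 2326), 5559), -1) = Pow(Rational(12931419, 2326), -1) = Rational(2326, 12931419)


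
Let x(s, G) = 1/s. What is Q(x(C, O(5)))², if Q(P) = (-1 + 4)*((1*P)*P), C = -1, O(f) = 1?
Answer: 9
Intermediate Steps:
Q(P) = 3*P² (Q(P) = 3*(P*P) = 3*P²)
Q(x(C, O(5)))² = (3*(1/(-1))²)² = (3*(-1)²)² = (3*1)² = 3² = 9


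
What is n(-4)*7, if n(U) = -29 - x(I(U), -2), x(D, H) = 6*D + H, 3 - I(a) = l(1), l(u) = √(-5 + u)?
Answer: -315 + 84*I ≈ -315.0 + 84.0*I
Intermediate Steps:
I(a) = 3 - 2*I (I(a) = 3 - √(-5 + 1) = 3 - √(-4) = 3 - 2*I)
x(D, H) = H + 6*D
n(U) = -45 + 12*I (n(U) = -29 - (-2 + 6*(3 - 2*I)) = -29 - (-2 + (18 - 12*I)) = -29 - (16 - 12*I) = -29 + (-16 + 12*I) = -45 + 12*I)
n(-4)*7 = (-45 + 12*I)*7 = -315 + 84*I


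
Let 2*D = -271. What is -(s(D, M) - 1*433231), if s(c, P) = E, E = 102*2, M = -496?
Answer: 433027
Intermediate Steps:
D = -271/2 (D = (½)*(-271) = -271/2 ≈ -135.50)
E = 204
s(c, P) = 204
-(s(D, M) - 1*433231) = -(204 - 1*433231) = -(204 - 433231) = -1*(-433027) = 433027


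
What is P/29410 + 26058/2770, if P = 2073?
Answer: 77210799/8146570 ≈ 9.4777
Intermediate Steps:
P/29410 + 26058/2770 = 2073/29410 + 26058/2770 = 2073*(1/29410) + 26058*(1/2770) = 2073/29410 + 13029/1385 = 77210799/8146570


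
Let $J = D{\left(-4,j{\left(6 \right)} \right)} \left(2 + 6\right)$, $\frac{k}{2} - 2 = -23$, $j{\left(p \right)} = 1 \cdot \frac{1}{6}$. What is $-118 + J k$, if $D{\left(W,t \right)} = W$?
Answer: $1226$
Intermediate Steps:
$j{\left(p \right)} = \frac{1}{6}$ ($j{\left(p \right)} = 1 \cdot \frac{1}{6} = \frac{1}{6}$)
$k = -42$ ($k = 4 + 2 \left(-23\right) = 4 - 46 = -42$)
$J = -32$ ($J = - 4 \left(2 + 6\right) = \left(-4\right) 8 = -32$)
$-118 + J k = -118 - -1344 = -118 + 1344 = 1226$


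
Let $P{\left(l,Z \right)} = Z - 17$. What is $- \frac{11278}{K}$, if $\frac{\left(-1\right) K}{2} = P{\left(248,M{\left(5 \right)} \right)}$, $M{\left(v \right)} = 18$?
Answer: $5639$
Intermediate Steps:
$P{\left(l,Z \right)} = -17 + Z$
$K = -2$ ($K = - 2 \left(-17 + 18\right) = \left(-2\right) 1 = -2$)
$- \frac{11278}{K} = - \frac{11278}{-2} = \left(-11278\right) \left(- \frac{1}{2}\right) = 5639$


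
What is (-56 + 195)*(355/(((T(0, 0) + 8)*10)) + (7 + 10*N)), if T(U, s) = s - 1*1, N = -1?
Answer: 4031/14 ≈ 287.93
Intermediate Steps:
T(U, s) = -1 + s (T(U, s) = s - 1 = -1 + s)
(-56 + 195)*(355/(((T(0, 0) + 8)*10)) + (7 + 10*N)) = (-56 + 195)*(355/((((-1 + 0) + 8)*10)) + (7 + 10*(-1))) = 139*(355/(((-1 + 8)*10)) + (7 - 10)) = 139*(355/((7*10)) - 3) = 139*(355/70 - 3) = 139*(355*(1/70) - 3) = 139*(71/14 - 3) = 139*(29/14) = 4031/14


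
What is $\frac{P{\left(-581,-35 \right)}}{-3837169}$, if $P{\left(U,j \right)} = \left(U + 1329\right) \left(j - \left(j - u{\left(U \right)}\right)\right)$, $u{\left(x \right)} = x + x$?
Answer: $\frac{124168}{548167} \approx 0.22651$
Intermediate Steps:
$u{\left(x \right)} = 2 x$
$P{\left(U,j \right)} = 2 U \left(1329 + U\right)$ ($P{\left(U,j \right)} = \left(U + 1329\right) \left(j + \left(2 U - j\right)\right) = \left(1329 + U\right) \left(j + \left(- j + 2 U\right)\right) = \left(1329 + U\right) 2 U = 2 U \left(1329 + U\right)$)
$\frac{P{\left(-581,-35 \right)}}{-3837169} = \frac{2 \left(-581\right) \left(1329 - 581\right)}{-3837169} = 2 \left(-581\right) 748 \left(- \frac{1}{3837169}\right) = \left(-869176\right) \left(- \frac{1}{3837169}\right) = \frac{124168}{548167}$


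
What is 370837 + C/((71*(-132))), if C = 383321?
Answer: 3475101043/9372 ≈ 3.7080e+5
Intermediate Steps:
370837 + C/((71*(-132))) = 370837 + 383321/((71*(-132))) = 370837 + 383321/(-9372) = 370837 + 383321*(-1/9372) = 370837 - 383321/9372 = 3475101043/9372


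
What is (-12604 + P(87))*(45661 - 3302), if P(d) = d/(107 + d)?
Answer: -103571524951/194 ≈ -5.3387e+8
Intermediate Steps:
(-12604 + P(87))*(45661 - 3302) = (-12604 + 87/(107 + 87))*(45661 - 3302) = (-12604 + 87/194)*42359 = -2445089/194*42359 = -103571524951/194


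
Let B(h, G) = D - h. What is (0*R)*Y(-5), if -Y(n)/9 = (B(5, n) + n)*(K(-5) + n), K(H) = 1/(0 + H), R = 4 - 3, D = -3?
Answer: 0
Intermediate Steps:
B(h, G) = -3 - h
R = 1
K(H) = 1/H
Y(n) = -9*(-8 + n)*(-1/5 + n) (Y(n) = -9*((-3 - 1*5) + n)*(1/(-5) + n) = -9*((-3 - 5) + n)*(-1/5 + n) = -9*(-8 + n)*(-1/5 + n))
(0*R)*Y(-5) = (0*1)*(-72/5 - 9*(-5)**2 + (369/5)*(-5)) = 0*(-72/5 - 9*25 - 369) = 0*(-72/5 - 225 - 369) = 0*(-3042/5) = 0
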